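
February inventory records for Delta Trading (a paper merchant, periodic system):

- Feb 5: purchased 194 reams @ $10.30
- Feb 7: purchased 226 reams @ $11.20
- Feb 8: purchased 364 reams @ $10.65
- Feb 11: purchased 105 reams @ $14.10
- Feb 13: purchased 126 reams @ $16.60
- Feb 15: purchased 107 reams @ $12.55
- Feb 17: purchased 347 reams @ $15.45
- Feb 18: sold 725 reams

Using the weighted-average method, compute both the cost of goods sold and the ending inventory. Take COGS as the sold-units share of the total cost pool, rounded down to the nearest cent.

COGS = $9,220.23; ending inventory = $9,461.87

Feb 18, sell 725: 725/1469 × $18,682.10 → $9,220.23
Ending inventory (cost pool remaining) = $9,461.87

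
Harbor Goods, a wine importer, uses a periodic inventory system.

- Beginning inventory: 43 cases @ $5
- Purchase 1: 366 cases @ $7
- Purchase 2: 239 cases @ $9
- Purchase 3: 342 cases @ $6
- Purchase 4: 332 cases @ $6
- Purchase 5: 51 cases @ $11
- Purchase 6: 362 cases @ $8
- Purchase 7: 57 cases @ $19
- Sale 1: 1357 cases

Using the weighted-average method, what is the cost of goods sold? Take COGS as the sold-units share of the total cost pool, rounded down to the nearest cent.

COGS = $10,232.02

Sale 1, sell 1357: 1357/1792 × $13,512.00 → $10,232.02
Ending inventory (cost pool remaining) = $3,279.98
Check: goods available $13,512.00 = COGS $10,232.02 + ending $3,279.98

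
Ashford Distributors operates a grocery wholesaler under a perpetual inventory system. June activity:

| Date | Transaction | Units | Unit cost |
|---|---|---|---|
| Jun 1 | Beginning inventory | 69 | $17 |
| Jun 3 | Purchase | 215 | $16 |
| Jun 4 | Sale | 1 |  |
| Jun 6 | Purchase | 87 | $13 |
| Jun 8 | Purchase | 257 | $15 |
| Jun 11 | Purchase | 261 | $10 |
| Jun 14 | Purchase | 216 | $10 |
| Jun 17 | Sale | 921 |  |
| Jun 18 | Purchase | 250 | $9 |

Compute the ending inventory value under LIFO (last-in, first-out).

Ending inventory = $5,247

Jun 4, 1 sold [LIFO — newest first]: 1 @ $16 = $16
Jun 17, 921 sold [LIFO — newest first]: 216 @ $10 + 261 @ $10 + 257 @ $15 + 87 @ $13 + 100 @ $16 = $11,356
Total COGS = $16 + $11,356 = $11,372
Ending inventory: 69 @ $17 + 114 @ $16 + 250 @ $9 = $5,247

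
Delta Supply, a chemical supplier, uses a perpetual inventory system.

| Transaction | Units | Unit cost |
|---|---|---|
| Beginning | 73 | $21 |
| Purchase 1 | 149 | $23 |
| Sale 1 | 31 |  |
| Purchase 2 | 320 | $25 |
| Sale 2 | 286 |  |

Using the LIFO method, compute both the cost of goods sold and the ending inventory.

COGS = $7,863; ending inventory = $5,097

Sale 1 (31) [LIFO — newest first]: 31 @ $23 = $713
Sale 2 (286) [LIFO — newest first]: 286 @ $25 = $7,150
Total COGS = $713 + $7,150 = $7,863
Ending inventory: 73 @ $21 + 118 @ $23 + 34 @ $25 = $5,097
Check: goods available $12,960 = COGS $7,863 + ending $5,097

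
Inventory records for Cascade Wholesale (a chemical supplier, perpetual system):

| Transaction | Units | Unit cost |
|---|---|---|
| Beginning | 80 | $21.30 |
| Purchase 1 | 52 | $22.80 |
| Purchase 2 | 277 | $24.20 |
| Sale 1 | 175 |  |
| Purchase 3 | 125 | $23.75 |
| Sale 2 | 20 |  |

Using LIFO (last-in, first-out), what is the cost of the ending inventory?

Ending inventory = $7,851.75

Sale 1 (175) [LIFO — newest first]: 175 @ $24.20 = $4,235.00
Sale 2 (20) [LIFO — newest first]: 20 @ $23.75 = $475.00
Total COGS = $4,235.00 + $475.00 = $4,710.00
Ending inventory: 80 @ $21.30 + 52 @ $22.80 + 102 @ $24.20 + 105 @ $23.75 = $7,851.75
Check: goods available $12,561.75 = COGS $4,710.00 + ending $7,851.75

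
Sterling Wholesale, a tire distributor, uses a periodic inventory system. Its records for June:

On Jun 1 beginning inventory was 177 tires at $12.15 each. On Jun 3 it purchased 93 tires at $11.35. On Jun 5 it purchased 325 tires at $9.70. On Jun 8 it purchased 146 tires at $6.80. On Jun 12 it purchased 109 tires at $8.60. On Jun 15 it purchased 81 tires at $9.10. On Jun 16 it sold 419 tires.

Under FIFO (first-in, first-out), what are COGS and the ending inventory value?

Jun 16, 419 sold [FIFO — oldest first]: 177 @ $12.15 + 93 @ $11.35 + 149 @ $9.70 = $4,651.40
Ending inventory: 176 @ $9.70 + 146 @ $6.80 + 109 @ $8.60 + 81 @ $9.10 = $4,374.50

COGS = $4,651.40; ending inventory = $4,374.50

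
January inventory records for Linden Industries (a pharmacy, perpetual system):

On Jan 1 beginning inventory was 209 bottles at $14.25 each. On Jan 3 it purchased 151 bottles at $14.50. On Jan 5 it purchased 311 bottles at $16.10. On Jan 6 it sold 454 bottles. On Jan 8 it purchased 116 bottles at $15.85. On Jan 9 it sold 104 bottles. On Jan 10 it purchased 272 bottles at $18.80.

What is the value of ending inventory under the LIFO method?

Ending inventory = $8,398.05

Jan 6, 454 sold [LIFO — newest first]: 311 @ $16.10 + 143 @ $14.50 = $7,080.60
Jan 9, 104 sold [LIFO — newest first]: 104 @ $15.85 = $1,648.40
Total COGS = $7,080.60 + $1,648.40 = $8,729.00
Ending inventory: 209 @ $14.25 + 8 @ $14.50 + 12 @ $15.85 + 272 @ $18.80 = $8,398.05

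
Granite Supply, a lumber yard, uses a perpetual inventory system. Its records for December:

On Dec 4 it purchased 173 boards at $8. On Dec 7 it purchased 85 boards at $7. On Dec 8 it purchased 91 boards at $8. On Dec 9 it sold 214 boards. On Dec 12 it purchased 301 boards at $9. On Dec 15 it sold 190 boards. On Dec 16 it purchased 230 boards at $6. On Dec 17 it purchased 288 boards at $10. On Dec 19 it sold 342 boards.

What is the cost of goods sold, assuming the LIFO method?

Dec 9, 214 sold [LIFO — newest first]: 91 @ $8 + 85 @ $7 + 38 @ $8 = $1,627
Dec 15, 190 sold [LIFO — newest first]: 190 @ $9 = $1,710
Dec 19, 342 sold [LIFO — newest first]: 288 @ $10 + 54 @ $6 = $3,204
Total COGS = $1,627 + $1,710 + $3,204 = $6,541
Ending inventory: 135 @ $8 + 111 @ $9 + 176 @ $6 = $3,135

COGS = $6,541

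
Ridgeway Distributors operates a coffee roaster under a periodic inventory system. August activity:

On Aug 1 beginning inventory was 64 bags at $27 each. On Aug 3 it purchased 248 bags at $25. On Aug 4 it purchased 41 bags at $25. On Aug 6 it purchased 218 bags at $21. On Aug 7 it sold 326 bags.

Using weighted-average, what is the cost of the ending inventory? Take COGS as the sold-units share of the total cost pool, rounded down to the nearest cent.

Aug 7, sell 326: 326/571 × $13,531.00 → $7,725.22
Ending inventory (cost pool remaining) = $5,805.78
Check: goods available $13,531.00 = COGS $7,725.22 + ending $5,805.78

Ending inventory = $5,805.78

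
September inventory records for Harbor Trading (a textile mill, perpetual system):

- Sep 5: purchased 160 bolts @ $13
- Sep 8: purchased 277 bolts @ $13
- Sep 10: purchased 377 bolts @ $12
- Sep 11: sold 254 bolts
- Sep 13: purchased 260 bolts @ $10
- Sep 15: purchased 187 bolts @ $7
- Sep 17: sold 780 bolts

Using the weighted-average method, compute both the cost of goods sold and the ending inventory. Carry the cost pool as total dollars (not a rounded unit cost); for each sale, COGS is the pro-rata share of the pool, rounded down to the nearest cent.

After Sep 5: 160 on hand, pool $2,080.00 (≈ $13.0000 each)
After Sep 8: 437 on hand, pool $5,681.00 (≈ $13.0000 each)
After Sep 10: 814 on hand, pool $10,205.00 (≈ $12.5369 each)
Sep 11, sell 254: 254/814 × $10,205.00 → $3,184.36
After Sep 13: 820 on hand, pool $9,620.64 (≈ $11.7325 each)
After Sep 15: 1007 on hand, pool $10,929.64 (≈ $10.8537 each)
Sep 17, sell 780: 780/1007 × $10,929.64 → $8,465.85
Total COGS = $3,184.36 + $8,465.85 = $11,650.21
Ending inventory (cost pool remaining) = $2,463.79
Check: goods available $14,114.00 = COGS $11,650.21 + ending $2,463.79

COGS = $11,650.21; ending inventory = $2,463.79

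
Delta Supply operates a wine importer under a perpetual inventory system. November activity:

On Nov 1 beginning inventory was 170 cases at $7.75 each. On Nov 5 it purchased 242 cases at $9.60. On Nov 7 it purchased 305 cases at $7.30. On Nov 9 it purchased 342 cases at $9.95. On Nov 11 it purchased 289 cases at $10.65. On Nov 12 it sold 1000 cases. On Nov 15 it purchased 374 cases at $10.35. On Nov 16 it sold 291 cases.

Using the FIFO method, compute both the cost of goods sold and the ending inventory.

Nov 12, 1000 sold [FIFO — oldest first]: 170 @ $7.75 + 242 @ $9.60 + 305 @ $7.30 + 283 @ $9.95 = $8,683.05
Nov 16, 291 sold [FIFO — oldest first]: 59 @ $9.95 + 232 @ $10.65 = $3,057.85
Total COGS = $8,683.05 + $3,057.85 = $11,740.90
Ending inventory: 57 @ $10.65 + 374 @ $10.35 = $4,477.95

COGS = $11,740.90; ending inventory = $4,477.95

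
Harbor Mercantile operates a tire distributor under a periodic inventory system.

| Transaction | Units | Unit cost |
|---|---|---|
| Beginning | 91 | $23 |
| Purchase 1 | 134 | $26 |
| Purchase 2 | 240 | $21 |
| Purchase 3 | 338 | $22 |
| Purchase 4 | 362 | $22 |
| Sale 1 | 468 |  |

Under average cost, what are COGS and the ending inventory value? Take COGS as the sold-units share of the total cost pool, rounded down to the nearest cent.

Sale 1, sell 468: 468/1165 × $26,017.00 → $10,451.46
Ending inventory (cost pool remaining) = $15,565.54

COGS = $10,451.46; ending inventory = $15,565.54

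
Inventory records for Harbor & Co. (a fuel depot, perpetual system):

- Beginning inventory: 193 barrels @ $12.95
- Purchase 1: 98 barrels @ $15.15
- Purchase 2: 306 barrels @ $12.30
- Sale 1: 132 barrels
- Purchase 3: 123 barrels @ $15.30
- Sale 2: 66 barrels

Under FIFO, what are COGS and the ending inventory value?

COGS = $2,575.10; ending inventory = $7,054.65

Sale 1 (132) [FIFO — oldest first]: 132 @ $12.95 = $1,709.40
Sale 2 (66) [FIFO — oldest first]: 61 @ $12.95 + 5 @ $15.15 = $865.70
Total COGS = $1,709.40 + $865.70 = $2,575.10
Ending inventory: 93 @ $15.15 + 306 @ $12.30 + 123 @ $15.30 = $7,054.65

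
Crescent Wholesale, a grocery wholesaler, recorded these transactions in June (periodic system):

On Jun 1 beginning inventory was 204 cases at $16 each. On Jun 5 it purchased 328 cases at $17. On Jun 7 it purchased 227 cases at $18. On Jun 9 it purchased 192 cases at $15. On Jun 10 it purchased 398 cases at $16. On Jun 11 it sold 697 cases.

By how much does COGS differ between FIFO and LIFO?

$636

FIFO COGS: 204 @ $16 + 328 @ $17 + 165 @ $18 = $11,810
LIFO COGS: 398 @ $16 + 192 @ $15 + 107 @ $18 = $11,174
Difference = |$11,810 − $11,174| = $636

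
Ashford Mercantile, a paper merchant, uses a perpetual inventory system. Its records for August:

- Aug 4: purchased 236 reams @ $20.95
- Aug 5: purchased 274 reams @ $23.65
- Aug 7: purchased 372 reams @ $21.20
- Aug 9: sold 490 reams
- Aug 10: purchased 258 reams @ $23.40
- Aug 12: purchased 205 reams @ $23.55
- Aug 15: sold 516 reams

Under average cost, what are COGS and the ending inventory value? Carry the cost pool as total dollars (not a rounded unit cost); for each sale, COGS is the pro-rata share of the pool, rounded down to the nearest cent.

COGS = $22,464.89; ending inventory = $7,710.76

After Aug 4: 236 on hand, pool $4,944.20 (≈ $20.9500 each)
After Aug 5: 510 on hand, pool $11,424.30 (≈ $22.4006 each)
After Aug 7: 882 on hand, pool $19,310.70 (≈ $21.8942 each)
Aug 9, sell 490: 490/882 × $19,310.70 → $10,728.16
After Aug 10: 650 on hand, pool $14,619.74 (≈ $22.4919 each)
After Aug 12: 855 on hand, pool $19,447.49 (≈ $22.7456 each)
Aug 15, sell 516: 516/855 × $19,447.49 → $11,736.73
Total COGS = $10,728.16 + $11,736.73 = $22,464.89
Ending inventory (cost pool remaining) = $7,710.76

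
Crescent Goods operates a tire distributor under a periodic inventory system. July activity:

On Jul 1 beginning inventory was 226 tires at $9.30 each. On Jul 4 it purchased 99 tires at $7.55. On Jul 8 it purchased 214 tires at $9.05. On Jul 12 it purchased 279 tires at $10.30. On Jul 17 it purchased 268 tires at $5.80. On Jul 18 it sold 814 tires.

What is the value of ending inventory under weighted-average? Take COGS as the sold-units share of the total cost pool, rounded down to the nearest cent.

Ending inventory = $2,307.76

Jul 18, sell 814: 814/1086 × $9,214.05 → $6,906.29
Ending inventory (cost pool remaining) = $2,307.76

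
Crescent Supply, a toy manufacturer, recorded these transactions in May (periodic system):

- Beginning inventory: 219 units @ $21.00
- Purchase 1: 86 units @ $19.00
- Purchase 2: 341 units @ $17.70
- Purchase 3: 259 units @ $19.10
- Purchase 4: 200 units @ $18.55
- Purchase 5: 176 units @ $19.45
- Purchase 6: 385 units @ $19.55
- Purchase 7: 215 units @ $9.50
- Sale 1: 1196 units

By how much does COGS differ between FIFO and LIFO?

$1,791.10

FIFO COGS: 219 @ $21.00 + 86 @ $19.00 + 341 @ $17.70 + 259 @ $19.10 + 200 @ $18.55 + 91 @ $19.45 = $22,695.55
LIFO COGS: 215 @ $9.50 + 385 @ $19.55 + 176 @ $19.45 + 200 @ $18.55 + 220 @ $19.10 = $20,904.45
Difference = |$22,695.55 − $20,904.45| = $1,791.10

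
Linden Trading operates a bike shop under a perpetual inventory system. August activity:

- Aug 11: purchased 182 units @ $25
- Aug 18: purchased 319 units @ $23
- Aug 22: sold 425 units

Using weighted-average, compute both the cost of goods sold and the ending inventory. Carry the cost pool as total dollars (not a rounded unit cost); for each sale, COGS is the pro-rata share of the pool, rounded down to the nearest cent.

COGS = $10,083.78; ending inventory = $1,803.22

After Aug 11: 182 on hand, pool $4,550.00 (≈ $25.0000 each)
After Aug 18: 501 on hand, pool $11,887.00 (≈ $23.7265 each)
Aug 22, sell 425: 425/501 × $11,887.00 → $10,083.78
Ending inventory (cost pool remaining) = $1,803.22
Check: goods available $11,887.00 = COGS $10,083.78 + ending $1,803.22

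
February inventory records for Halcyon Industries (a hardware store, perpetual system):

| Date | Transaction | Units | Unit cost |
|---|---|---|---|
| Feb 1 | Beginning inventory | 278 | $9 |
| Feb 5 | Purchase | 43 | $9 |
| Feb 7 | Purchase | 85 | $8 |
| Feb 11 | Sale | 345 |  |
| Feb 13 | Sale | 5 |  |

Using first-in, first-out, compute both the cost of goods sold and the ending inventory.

COGS = $3,121; ending inventory = $448

Feb 11, 345 sold [FIFO — oldest first]: 278 @ $9 + 43 @ $9 + 24 @ $8 = $3,081
Feb 13, 5 sold [FIFO — oldest first]: 5 @ $8 = $40
Total COGS = $3,081 + $40 = $3,121
Ending inventory: 56 @ $8 = $448
Check: goods available $3,569 = COGS $3,121 + ending $448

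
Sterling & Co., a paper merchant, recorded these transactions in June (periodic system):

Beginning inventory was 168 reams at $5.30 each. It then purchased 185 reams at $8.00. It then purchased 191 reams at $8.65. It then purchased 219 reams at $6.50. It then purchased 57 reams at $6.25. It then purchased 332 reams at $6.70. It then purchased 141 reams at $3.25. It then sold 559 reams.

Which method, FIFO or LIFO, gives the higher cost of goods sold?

FIFO COGS: 168 @ $5.30 + 185 @ $8.00 + 191 @ $8.65 + 15 @ $6.50 = $4,120.05
LIFO COGS: 141 @ $3.25 + 332 @ $6.70 + 57 @ $6.25 + 29 @ $6.50 = $3,227.40

FIFO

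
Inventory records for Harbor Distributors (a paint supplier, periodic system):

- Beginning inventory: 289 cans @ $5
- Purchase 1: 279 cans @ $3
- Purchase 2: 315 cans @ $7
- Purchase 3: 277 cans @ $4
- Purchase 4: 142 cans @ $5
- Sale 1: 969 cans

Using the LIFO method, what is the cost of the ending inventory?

Ending inventory = $1,577

Sale 1 (969) [LIFO — newest first]: 142 @ $5 + 277 @ $4 + 315 @ $7 + 235 @ $3 = $4,728
Ending inventory: 289 @ $5 + 44 @ $3 = $1,577
Check: goods available $6,305 = COGS $4,728 + ending $1,577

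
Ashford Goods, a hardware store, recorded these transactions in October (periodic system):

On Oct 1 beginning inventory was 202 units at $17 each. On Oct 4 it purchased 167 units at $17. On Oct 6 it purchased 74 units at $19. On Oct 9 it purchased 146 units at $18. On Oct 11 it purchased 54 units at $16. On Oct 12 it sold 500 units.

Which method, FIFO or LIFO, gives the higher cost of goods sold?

LIFO

FIFO COGS: 202 @ $17 + 167 @ $17 + 74 @ $19 + 57 @ $18 = $8,705
LIFO COGS: 54 @ $16 + 146 @ $18 + 74 @ $19 + 167 @ $17 + 59 @ $17 = $8,740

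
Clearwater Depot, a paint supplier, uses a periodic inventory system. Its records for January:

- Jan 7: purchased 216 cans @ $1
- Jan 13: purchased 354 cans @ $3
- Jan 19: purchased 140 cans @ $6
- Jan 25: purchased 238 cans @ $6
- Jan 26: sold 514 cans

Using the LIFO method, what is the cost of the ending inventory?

Ending inventory = $870

Jan 26, 514 sold [LIFO — newest first]: 238 @ $6 + 140 @ $6 + 136 @ $3 = $2,676
Ending inventory: 216 @ $1 + 218 @ $3 = $870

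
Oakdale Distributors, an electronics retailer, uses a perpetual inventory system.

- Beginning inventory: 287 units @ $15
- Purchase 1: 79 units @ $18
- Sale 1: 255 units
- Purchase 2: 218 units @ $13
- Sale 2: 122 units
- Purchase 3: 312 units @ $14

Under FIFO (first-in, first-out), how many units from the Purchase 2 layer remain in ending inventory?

207

Sale 1 (255) [FIFO — oldest first]: 255 @ $15 = $3,825
Sale 2 (122) [FIFO — oldest first]: 32 @ $15 + 79 @ $18 + 11 @ $13 = $2,045
Total COGS = $3,825 + $2,045 = $5,870
Ending inventory: 207 @ $13 + 312 @ $14 = $7,059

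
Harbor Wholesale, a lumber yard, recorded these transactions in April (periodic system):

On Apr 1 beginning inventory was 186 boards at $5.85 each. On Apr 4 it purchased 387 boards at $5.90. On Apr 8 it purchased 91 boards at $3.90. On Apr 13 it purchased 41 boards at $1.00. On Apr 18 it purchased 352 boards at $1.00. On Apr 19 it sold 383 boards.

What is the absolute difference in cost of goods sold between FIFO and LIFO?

$1,867.40

FIFO COGS: 186 @ $5.85 + 197 @ $5.90 = $2,250.40
LIFO COGS: 352 @ $1.00 + 31 @ $1.00 = $383.00
Difference = |$2,250.40 − $383.00| = $1,867.40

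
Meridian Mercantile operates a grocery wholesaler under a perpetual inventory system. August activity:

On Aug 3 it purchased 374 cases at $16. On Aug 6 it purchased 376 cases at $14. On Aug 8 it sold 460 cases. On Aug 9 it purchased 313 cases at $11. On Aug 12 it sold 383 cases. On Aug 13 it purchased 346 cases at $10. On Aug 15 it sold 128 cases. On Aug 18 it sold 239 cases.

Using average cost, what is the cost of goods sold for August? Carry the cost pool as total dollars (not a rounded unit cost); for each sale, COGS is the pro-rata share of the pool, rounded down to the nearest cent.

After Aug 3: 374 on hand, pool $5,984.00 (≈ $16.0000 each)
After Aug 6: 750 on hand, pool $11,248.00 (≈ $14.9973 each)
Aug 8, sell 460: 460/750 × $11,248.00 → $6,898.77
After Aug 9: 603 on hand, pool $7,792.23 (≈ $12.9224 each)
Aug 12, sell 383: 383/603 × $7,792.23 → $4,949.29
After Aug 13: 566 on hand, pool $6,302.94 (≈ $11.1359 each)
Aug 15, sell 128: 128/566 × $6,302.94 → $1,425.39
Aug 18, sell 239: 239/438 × $4,877.55 → $2,661.49
Total COGS = $6,898.77 + $4,949.29 + $1,425.39 + $2,661.49 = $15,934.94
Ending inventory (cost pool remaining) = $2,216.06

COGS = $15,934.94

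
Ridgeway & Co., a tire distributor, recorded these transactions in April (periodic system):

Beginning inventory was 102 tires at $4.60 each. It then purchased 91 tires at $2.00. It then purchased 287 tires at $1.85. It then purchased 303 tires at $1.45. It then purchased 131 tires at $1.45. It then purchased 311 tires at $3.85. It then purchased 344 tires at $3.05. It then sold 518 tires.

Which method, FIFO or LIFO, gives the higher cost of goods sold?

LIFO

FIFO COGS: 102 @ $4.60 + 91 @ $2.00 + 287 @ $1.85 + 38 @ $1.45 = $1,237.25
LIFO COGS: 344 @ $3.05 + 174 @ $3.85 = $1,719.10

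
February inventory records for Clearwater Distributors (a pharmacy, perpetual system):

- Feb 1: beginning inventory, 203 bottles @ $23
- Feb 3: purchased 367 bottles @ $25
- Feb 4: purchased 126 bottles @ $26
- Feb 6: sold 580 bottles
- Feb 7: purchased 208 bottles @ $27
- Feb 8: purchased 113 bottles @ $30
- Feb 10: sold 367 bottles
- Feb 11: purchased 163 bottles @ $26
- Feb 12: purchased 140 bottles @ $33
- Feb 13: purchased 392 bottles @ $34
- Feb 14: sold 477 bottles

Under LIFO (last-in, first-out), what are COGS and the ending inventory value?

COGS = $40,649; ending inventory = $7,663

Feb 6, 580 sold [LIFO — newest first]: 126 @ $26 + 367 @ $25 + 87 @ $23 = $14,452
Feb 10, 367 sold [LIFO — newest first]: 113 @ $30 + 208 @ $27 + 46 @ $23 = $10,064
Feb 14, 477 sold [LIFO — newest first]: 392 @ $34 + 85 @ $33 = $16,133
Total COGS = $14,452 + $10,064 + $16,133 = $40,649
Ending inventory: 70 @ $23 + 163 @ $26 + 55 @ $33 = $7,663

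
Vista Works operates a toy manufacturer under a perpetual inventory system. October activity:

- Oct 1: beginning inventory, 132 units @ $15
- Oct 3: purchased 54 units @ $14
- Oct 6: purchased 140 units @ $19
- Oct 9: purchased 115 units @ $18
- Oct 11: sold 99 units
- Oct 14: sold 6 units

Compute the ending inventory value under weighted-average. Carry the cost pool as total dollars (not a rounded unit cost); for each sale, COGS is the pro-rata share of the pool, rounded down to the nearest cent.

After Oct 1: 132 on hand, pool $1,980.00 (≈ $15.0000 each)
After Oct 3: 186 on hand, pool $2,736.00 (≈ $14.7097 each)
After Oct 6: 326 on hand, pool $5,396.00 (≈ $16.5521 each)
After Oct 9: 441 on hand, pool $7,466.00 (≈ $16.9297 each)
Oct 11, sell 99: 99/441 × $7,466.00 → $1,676.04
Oct 14, sell 6: 6/342 × $5,789.96 → $101.57
Total COGS = $1,676.04 + $101.57 = $1,777.61
Ending inventory (cost pool remaining) = $5,688.39

Ending inventory = $5,688.39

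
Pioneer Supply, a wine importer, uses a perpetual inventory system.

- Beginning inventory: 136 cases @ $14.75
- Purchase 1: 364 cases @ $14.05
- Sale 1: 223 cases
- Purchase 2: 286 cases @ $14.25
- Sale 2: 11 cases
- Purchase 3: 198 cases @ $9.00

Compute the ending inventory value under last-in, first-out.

Ending inventory = $9,687.80

Sale 1 (223) [LIFO — newest first]: 223 @ $14.05 = $3,133.15
Sale 2 (11) [LIFO — newest first]: 11 @ $14.25 = $156.75
Total COGS = $3,133.15 + $156.75 = $3,289.90
Ending inventory: 136 @ $14.75 + 141 @ $14.05 + 275 @ $14.25 + 198 @ $9.00 = $9,687.80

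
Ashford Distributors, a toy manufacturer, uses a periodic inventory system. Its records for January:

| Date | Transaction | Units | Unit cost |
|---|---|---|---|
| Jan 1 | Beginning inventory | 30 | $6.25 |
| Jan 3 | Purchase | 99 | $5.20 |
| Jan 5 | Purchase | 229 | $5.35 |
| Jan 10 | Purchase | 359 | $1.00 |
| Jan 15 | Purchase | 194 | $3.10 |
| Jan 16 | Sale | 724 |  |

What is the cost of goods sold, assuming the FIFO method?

COGS = $2,308.15

Jan 16, 724 sold [FIFO — oldest first]: 30 @ $6.25 + 99 @ $5.20 + 229 @ $5.35 + 359 @ $1.00 + 7 @ $3.10 = $2,308.15
Ending inventory: 187 @ $3.10 = $579.70
Check: goods available $2,887.85 = COGS $2,308.15 + ending $579.70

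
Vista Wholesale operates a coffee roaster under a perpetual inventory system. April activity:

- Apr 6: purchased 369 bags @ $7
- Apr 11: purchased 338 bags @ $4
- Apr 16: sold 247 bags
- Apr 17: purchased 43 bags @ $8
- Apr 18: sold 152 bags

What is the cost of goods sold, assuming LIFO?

COGS = $1,822

Apr 16, 247 sold [LIFO — newest first]: 247 @ $4 = $988
Apr 18, 152 sold [LIFO — newest first]: 43 @ $8 + 91 @ $4 + 18 @ $7 = $834
Total COGS = $988 + $834 = $1,822
Ending inventory: 351 @ $7 = $2,457
Check: goods available $4,279 = COGS $1,822 + ending $2,457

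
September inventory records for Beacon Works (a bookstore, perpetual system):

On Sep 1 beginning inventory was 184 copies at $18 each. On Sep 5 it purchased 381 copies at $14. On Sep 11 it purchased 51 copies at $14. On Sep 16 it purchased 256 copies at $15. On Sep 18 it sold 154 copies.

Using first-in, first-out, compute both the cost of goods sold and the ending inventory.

Sep 18, 154 sold [FIFO — oldest first]: 154 @ $18 = $2,772
Ending inventory: 30 @ $18 + 381 @ $14 + 51 @ $14 + 256 @ $15 = $10,428

COGS = $2,772; ending inventory = $10,428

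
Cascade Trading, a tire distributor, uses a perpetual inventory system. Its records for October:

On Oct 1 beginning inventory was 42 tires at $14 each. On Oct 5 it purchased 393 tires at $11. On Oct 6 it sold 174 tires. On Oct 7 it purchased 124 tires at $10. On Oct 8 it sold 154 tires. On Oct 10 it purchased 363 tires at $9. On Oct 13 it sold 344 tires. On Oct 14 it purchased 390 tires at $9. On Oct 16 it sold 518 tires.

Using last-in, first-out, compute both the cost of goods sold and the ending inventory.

Oct 6, 174 sold [LIFO — newest first]: 174 @ $11 = $1,914
Oct 8, 154 sold [LIFO — newest first]: 124 @ $10 + 30 @ $11 = $1,570
Oct 13, 344 sold [LIFO — newest first]: 344 @ $9 = $3,096
Oct 16, 518 sold [LIFO — newest first]: 390 @ $9 + 19 @ $9 + 109 @ $11 = $4,880
Total COGS = $1,914 + $1,570 + $3,096 + $4,880 = $11,460
Ending inventory: 42 @ $14 + 80 @ $11 = $1,468

COGS = $11,460; ending inventory = $1,468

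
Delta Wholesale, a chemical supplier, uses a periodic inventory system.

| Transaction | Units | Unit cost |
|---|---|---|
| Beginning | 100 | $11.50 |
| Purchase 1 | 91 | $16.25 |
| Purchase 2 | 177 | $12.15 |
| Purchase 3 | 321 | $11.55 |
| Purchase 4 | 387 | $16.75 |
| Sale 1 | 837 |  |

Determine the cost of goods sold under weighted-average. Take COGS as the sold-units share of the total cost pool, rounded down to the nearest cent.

COGS = $11,644.17

Sale 1, sell 837: 837/1076 × $14,969.10 → $11,644.17
Ending inventory (cost pool remaining) = $3,324.93
Check: goods available $14,969.10 = COGS $11,644.17 + ending $3,324.93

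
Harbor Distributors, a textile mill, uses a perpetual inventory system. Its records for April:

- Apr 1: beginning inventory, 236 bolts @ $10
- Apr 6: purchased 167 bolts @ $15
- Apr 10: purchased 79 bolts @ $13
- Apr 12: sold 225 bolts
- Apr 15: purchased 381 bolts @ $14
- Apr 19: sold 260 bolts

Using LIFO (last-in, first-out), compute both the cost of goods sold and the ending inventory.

COGS = $6,857; ending inventory = $4,369

Apr 12, 225 sold [LIFO — newest first]: 79 @ $13 + 146 @ $15 = $3,217
Apr 19, 260 sold [LIFO — newest first]: 260 @ $14 = $3,640
Total COGS = $3,217 + $3,640 = $6,857
Ending inventory: 236 @ $10 + 21 @ $15 + 121 @ $14 = $4,369
Check: goods available $11,226 = COGS $6,857 + ending $4,369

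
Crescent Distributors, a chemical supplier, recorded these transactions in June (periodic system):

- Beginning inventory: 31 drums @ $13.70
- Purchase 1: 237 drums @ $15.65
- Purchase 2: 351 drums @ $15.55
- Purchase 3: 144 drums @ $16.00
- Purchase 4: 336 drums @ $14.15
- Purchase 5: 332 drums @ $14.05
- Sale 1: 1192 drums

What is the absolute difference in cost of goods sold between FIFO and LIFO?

FIFO COGS: 31 @ $13.70 + 237 @ $15.65 + 351 @ $15.55 + 144 @ $16.00 + 336 @ $14.15 + 93 @ $14.05 = $17,956.85
LIFO COGS: 332 @ $14.05 + 336 @ $14.15 + 144 @ $16.00 + 351 @ $15.55 + 29 @ $15.65 = $17,634.90
Difference = |$17,956.85 − $17,634.90| = $321.95

$321.95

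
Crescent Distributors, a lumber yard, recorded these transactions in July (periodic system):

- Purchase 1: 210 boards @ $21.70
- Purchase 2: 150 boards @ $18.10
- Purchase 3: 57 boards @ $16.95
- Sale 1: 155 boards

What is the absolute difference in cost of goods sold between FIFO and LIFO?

FIFO COGS: 155 @ $21.70 = $3,363.50
LIFO COGS: 57 @ $16.95 + 98 @ $18.10 = $2,739.95
Difference = |$3,363.50 − $2,739.95| = $623.55

$623.55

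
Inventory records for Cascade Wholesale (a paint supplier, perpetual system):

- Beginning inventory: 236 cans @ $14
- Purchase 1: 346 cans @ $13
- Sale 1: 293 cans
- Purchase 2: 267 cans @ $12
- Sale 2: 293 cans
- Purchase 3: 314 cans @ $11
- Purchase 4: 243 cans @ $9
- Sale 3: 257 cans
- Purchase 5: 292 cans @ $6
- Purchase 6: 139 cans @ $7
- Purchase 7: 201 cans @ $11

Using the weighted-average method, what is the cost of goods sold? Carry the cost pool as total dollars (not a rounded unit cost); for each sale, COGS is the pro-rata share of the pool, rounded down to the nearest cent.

COGS = $10,475.18

After Beginning: 236 on hand, pool $3,304.00 (≈ $14.0000 each)
After Purchase 1: 582 on hand, pool $7,802.00 (≈ $13.4055 each)
Sale 1, sell 293: 293/582 × $7,802.00 → $3,927.81
After Purchase 2: 556 on hand, pool $7,078.19 (≈ $12.7306 each)
Sale 2, sell 293: 293/556 × $7,078.19 → $3,730.05
After Purchase 3: 577 on hand, pool $6,802.14 (≈ $11.7888 each)
After Purchase 4: 820 on hand, pool $8,989.14 (≈ $10.9624 each)
Sale 3, sell 257: 257/820 × $8,989.14 → $2,817.32
After Purchase 5: 855 on hand, pool $7,923.82 (≈ $9.2676 each)
After Purchase 6: 994 on hand, pool $8,896.82 (≈ $8.9505 each)
After Purchase 7: 1195 on hand, pool $11,107.82 (≈ $9.2952 each)
Total COGS = $3,927.81 + $3,730.05 + $2,817.32 = $10,475.18
Ending inventory (cost pool remaining) = $11,107.82
Check: goods available $21,583.00 = COGS $10,475.18 + ending $11,107.82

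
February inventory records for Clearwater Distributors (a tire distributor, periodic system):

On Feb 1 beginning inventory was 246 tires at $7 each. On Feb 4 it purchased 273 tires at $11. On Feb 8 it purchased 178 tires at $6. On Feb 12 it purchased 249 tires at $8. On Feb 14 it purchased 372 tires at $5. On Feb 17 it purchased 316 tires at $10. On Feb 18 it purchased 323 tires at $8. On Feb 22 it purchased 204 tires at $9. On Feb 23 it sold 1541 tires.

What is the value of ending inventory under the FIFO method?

Feb 23, 1541 sold [FIFO — oldest first]: 246 @ $7 + 273 @ $11 + 178 @ $6 + 249 @ $8 + 372 @ $5 + 223 @ $10 = $11,875
Ending inventory: 93 @ $10 + 323 @ $8 + 204 @ $9 = $5,350

Ending inventory = $5,350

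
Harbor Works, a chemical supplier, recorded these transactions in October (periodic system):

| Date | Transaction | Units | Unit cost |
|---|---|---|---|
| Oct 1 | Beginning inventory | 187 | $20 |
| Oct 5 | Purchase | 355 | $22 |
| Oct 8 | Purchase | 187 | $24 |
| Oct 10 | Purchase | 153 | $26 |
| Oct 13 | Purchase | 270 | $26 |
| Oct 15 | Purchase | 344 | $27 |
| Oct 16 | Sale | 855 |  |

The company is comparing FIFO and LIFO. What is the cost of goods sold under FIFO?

COGS = $19,314

FIFO COGS: 187 @ $20 + 355 @ $22 + 187 @ $24 + 126 @ $26 = $19,314
LIFO COGS: 344 @ $27 + 270 @ $26 + 153 @ $26 + 88 @ $24 = $22,398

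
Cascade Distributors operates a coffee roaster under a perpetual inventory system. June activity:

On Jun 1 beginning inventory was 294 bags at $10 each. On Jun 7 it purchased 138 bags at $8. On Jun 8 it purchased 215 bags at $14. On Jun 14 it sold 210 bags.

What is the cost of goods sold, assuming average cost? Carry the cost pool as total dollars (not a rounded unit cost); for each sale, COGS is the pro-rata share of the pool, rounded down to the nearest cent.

After Jun 1: 294 on hand, pool $2,940.00 (≈ $10.0000 each)
After Jun 7: 432 on hand, pool $4,044.00 (≈ $9.3611 each)
After Jun 8: 647 on hand, pool $7,054.00 (≈ $10.9026 each)
Jun 14, sell 210: 210/647 × $7,054.00 → $2,289.55
Ending inventory (cost pool remaining) = $4,764.45
Check: goods available $7,054.00 = COGS $2,289.55 + ending $4,764.45

COGS = $2,289.55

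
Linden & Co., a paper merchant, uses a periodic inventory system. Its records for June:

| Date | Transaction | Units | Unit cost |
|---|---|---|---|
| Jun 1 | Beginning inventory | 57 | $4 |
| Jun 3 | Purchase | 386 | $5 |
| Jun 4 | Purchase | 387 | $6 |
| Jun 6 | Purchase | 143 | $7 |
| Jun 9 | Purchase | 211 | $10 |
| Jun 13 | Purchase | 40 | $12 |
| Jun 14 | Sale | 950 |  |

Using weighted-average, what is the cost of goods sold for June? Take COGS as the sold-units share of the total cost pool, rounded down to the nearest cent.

Jun 14, sell 950: 950/1224 × $8,071.00 → $6,264.25
Ending inventory (cost pool remaining) = $1,806.75

COGS = $6,264.25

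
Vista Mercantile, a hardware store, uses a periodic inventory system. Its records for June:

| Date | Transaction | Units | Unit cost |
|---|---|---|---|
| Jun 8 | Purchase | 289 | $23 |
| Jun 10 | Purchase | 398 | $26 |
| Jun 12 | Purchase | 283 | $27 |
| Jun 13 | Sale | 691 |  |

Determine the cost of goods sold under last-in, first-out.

Jun 13, 691 sold [LIFO — newest first]: 283 @ $27 + 398 @ $26 + 10 @ $23 = $18,219
Ending inventory: 279 @ $23 = $6,417
Check: goods available $24,636 = COGS $18,219 + ending $6,417

COGS = $18,219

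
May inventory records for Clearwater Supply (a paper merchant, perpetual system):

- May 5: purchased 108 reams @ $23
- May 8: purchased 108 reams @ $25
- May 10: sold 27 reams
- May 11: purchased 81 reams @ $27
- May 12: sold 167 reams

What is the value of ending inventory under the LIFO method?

Ending inventory = $2,369

May 10, 27 sold [LIFO — newest first]: 27 @ $25 = $675
May 12, 167 sold [LIFO — newest first]: 81 @ $27 + 81 @ $25 + 5 @ $23 = $4,327
Total COGS = $675 + $4,327 = $5,002
Ending inventory: 103 @ $23 = $2,369
Check: goods available $7,371 = COGS $5,002 + ending $2,369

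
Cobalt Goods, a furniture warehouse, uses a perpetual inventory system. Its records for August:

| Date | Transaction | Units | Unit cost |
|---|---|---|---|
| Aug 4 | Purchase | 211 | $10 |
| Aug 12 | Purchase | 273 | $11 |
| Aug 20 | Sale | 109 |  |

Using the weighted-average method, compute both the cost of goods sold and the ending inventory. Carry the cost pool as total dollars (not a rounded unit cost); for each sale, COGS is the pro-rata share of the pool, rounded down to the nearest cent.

After Aug 4: 211 on hand, pool $2,110.00 (≈ $10.0000 each)
After Aug 12: 484 on hand, pool $5,113.00 (≈ $10.5640 each)
Aug 20, sell 109: 109/484 × $5,113.00 → $1,151.48
Ending inventory (cost pool remaining) = $3,961.52

COGS = $1,151.48; ending inventory = $3,961.52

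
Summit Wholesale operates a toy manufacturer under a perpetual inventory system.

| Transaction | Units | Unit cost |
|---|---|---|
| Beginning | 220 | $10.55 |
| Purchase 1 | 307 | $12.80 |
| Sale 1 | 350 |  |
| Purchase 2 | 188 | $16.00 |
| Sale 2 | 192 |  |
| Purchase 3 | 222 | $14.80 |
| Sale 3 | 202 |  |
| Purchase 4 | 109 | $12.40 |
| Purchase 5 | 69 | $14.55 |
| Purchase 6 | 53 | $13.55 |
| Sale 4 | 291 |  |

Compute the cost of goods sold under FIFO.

COGS = $13,759.40

Sale 1 (350) [FIFO — oldest first]: 220 @ $10.55 + 130 @ $12.80 = $3,985.00
Sale 2 (192) [FIFO — oldest first]: 177 @ $12.80 + 15 @ $16.00 = $2,505.60
Sale 3 (202) [FIFO — oldest first]: 173 @ $16.00 + 29 @ $14.80 = $3,197.20
Sale 4 (291) [FIFO — oldest first]: 193 @ $14.80 + 98 @ $12.40 = $4,071.60
Total COGS = $3,985.00 + $2,505.60 + $3,197.20 + $4,071.60 = $13,759.40
Ending inventory: 11 @ $12.40 + 69 @ $14.55 + 53 @ $13.55 = $1,858.50
Check: goods available $15,617.90 = COGS $13,759.40 + ending $1,858.50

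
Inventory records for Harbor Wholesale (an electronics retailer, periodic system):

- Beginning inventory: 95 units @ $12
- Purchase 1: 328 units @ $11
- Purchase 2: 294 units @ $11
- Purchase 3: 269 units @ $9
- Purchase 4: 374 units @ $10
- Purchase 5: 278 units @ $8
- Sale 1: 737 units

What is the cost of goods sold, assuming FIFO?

Sale 1 (737) [FIFO — oldest first]: 95 @ $12 + 328 @ $11 + 294 @ $11 + 20 @ $9 = $8,162
Ending inventory: 249 @ $9 + 374 @ $10 + 278 @ $8 = $8,205

COGS = $8,162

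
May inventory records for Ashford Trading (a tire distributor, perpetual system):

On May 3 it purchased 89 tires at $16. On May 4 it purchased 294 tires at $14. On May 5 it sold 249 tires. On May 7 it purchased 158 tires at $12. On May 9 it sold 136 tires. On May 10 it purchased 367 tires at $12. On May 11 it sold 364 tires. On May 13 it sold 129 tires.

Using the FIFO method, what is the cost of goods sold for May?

COGS = $11,480

May 5, 249 sold [FIFO — oldest first]: 89 @ $16 + 160 @ $14 = $3,664
May 9, 136 sold [FIFO — oldest first]: 134 @ $14 + 2 @ $12 = $1,900
May 11, 364 sold [FIFO — oldest first]: 156 @ $12 + 208 @ $12 = $4,368
May 13, 129 sold [FIFO — oldest first]: 129 @ $12 = $1,548
Total COGS = $3,664 + $1,900 + $4,368 + $1,548 = $11,480
Ending inventory: 30 @ $12 = $360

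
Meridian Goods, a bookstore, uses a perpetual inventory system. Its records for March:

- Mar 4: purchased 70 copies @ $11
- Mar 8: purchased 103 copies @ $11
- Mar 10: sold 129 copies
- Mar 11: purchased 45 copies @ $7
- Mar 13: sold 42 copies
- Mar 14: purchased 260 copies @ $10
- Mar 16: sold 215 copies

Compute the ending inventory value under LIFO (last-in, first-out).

Ending inventory = $955

Mar 10, 129 sold [LIFO — newest first]: 103 @ $11 + 26 @ $11 = $1,419
Mar 13, 42 sold [LIFO — newest first]: 42 @ $7 = $294
Mar 16, 215 sold [LIFO — newest first]: 215 @ $10 = $2,150
Total COGS = $1,419 + $294 + $2,150 = $3,863
Ending inventory: 44 @ $11 + 3 @ $7 + 45 @ $10 = $955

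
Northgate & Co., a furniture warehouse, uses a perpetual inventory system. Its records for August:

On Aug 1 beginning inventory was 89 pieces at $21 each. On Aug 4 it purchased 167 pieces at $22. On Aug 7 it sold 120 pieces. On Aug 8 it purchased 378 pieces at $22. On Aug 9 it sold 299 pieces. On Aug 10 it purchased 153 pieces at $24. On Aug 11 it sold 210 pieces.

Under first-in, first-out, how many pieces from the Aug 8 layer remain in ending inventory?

Aug 7, 120 sold [FIFO — oldest first]: 89 @ $21 + 31 @ $22 = $2,551
Aug 9, 299 sold [FIFO — oldest first]: 136 @ $22 + 163 @ $22 = $6,578
Aug 11, 210 sold [FIFO — oldest first]: 210 @ $22 = $4,620
Total COGS = $2,551 + $6,578 + $4,620 = $13,749
Ending inventory: 5 @ $22 + 153 @ $24 = $3,782

5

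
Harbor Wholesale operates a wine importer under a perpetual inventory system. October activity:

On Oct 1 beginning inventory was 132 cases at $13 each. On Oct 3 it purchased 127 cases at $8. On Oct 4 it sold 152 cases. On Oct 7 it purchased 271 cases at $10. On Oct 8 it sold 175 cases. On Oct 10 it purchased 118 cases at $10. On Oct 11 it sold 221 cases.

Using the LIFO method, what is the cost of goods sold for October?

Oct 4, 152 sold [LIFO — newest first]: 127 @ $8 + 25 @ $13 = $1,341
Oct 8, 175 sold [LIFO — newest first]: 175 @ $10 = $1,750
Oct 11, 221 sold [LIFO — newest first]: 118 @ $10 + 96 @ $10 + 7 @ $13 = $2,231
Total COGS = $1,341 + $1,750 + $2,231 = $5,322
Ending inventory: 100 @ $13 = $1,300

COGS = $5,322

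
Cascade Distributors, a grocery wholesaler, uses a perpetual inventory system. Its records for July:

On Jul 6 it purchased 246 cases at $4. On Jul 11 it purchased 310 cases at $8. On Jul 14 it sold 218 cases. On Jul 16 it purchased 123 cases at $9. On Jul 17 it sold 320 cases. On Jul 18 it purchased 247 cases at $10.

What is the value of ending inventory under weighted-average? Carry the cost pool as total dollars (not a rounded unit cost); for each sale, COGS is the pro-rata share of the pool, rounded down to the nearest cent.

Ending inventory = $3,452.67

After Jul 6: 246 on hand, pool $984.00 (≈ $4.0000 each)
After Jul 11: 556 on hand, pool $3,464.00 (≈ $6.2302 each)
Jul 14, sell 218: 218/556 × $3,464.00 → $1,358.18
After Jul 16: 461 on hand, pool $3,212.82 (≈ $6.9692 each)
Jul 17, sell 320: 320/461 × $3,212.82 → $2,230.15
After Jul 18: 388 on hand, pool $3,452.67 (≈ $8.8986 each)
Total COGS = $1,358.18 + $2,230.15 = $3,588.33
Ending inventory (cost pool remaining) = $3,452.67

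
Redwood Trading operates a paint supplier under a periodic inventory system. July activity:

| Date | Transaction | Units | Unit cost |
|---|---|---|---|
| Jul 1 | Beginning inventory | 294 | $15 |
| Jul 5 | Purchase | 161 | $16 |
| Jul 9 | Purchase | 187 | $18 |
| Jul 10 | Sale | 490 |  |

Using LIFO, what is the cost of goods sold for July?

COGS = $8,072

Jul 10, 490 sold [LIFO — newest first]: 187 @ $18 + 161 @ $16 + 142 @ $15 = $8,072
Ending inventory: 152 @ $15 = $2,280
Check: goods available $10,352 = COGS $8,072 + ending $2,280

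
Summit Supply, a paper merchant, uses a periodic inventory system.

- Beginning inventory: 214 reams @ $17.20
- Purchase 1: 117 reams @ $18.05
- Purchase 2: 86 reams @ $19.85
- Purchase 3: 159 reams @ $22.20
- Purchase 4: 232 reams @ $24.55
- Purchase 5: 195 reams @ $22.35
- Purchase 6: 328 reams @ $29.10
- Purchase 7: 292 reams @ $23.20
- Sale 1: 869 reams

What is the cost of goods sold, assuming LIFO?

COGS = $22,003.15

Sale 1 (869) [LIFO — newest first]: 292 @ $23.20 + 328 @ $29.10 + 195 @ $22.35 + 54 @ $24.55 = $22,003.15
Ending inventory: 214 @ $17.20 + 117 @ $18.05 + 86 @ $19.85 + 159 @ $22.20 + 178 @ $24.55 = $15,399.45
Check: goods available $37,402.60 = COGS $22,003.15 + ending $15,399.45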